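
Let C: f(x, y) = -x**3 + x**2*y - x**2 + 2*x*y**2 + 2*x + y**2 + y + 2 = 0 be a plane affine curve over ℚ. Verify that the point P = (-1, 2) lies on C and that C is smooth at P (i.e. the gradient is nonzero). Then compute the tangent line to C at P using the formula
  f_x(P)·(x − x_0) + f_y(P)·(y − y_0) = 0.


Tangent line at P: 5*x - 2*y + 9 = 0.

Step 1: f(-1, 2) = 0, so P lies on C.
Step 2: partial derivatives
  f_x(x, y) = -3*x**2 + 2*x*y - 2*x + 2*y**2 + 2, f_y(x, y) = x**2 + 4*x*y + 2*y + 1.
  f_x(P) = 5, f_y(P) = -2 (gradient nonzero, so P is smooth).
Step 3: tangent line at P: 5·(x − -1) + -2·(y − 2) = 0.
Expanding: 5*x - 2*y + 9 = 0.


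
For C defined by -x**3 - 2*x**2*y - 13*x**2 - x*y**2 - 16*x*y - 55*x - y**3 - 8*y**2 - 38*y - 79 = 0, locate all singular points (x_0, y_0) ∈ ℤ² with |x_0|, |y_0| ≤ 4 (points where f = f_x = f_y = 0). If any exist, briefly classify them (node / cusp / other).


Singular points: {(-3, -2)}; classification: cusp.

Compute partial derivatives:
  f_x = -3*x**2 - 4*x*y - 26*x - y**2 - 16*y - 55.
  f_y = -2*x**2 - 2*x*y - 16*x - 3*y**2 - 16*y - 38.
Scan x_0 ∈ {−4, ..., 4}. For each x_0, f_y(x_0, y) is a polynomial in y; find its integer roots y ∈ {−4, ..., 4}, then test f_x and f at those candidates.
  x = -4: f_y(-4, y) = -3*y**2 - 8*y - 6; no integer root y with |y| ≤ 4.
  x = -3: f_y(-3, y) = -3*y**2 - 10*y - 8; vanishes at y ∈ {-2}. (-3, -2): f_x = 0, f = 0 — SINGULAR.
  x = -2: f_y(-2, y) = -3*y**2 - 12*y - 14; no integer root y with |y| ≤ 4.
  x = -1: f_y(-1, y) = -3*y**2 - 14*y - 24; no integer root y with |y| ≤ 4.
  x = 0: f_y(0, y) = -3*y**2 - 16*y - 38; no integer root y with |y| ≤ 4.
  x = 1: f_y(1, y) = -3*y**2 - 18*y - 56; no integer root y with |y| ≤ 4.
  x = 2: f_y(2, y) = -3*y**2 - 20*y - 78; no integer root y with |y| ≤ 4.
  x = 3: f_y(3, y) = -3*y**2 - 22*y - 104; no integer root y with |y| ≤ 4.
  x = 4: f_y(4, y) = -3*y**2 - 24*y - 134; no integer root y with |y| ≤ 4.
Only singular point on the grid: (-3, -2).
Classify: substitute x = -3 + u, y = -2 + v and expand: f = -u**3 - 2*u**2*v - u*v**2 - v**3 + v**2.
No constant or linear terms (consistent with a singular point). Quadratic part: v**2. Cubic part: -u**3 - 2*u**2*v - u*v**2 - v**3.
The quadratic part v**2 is a perfect square, so there is a single (double) tangent line v = 0, i.e. y = -2. Restricting the cubic part to that line (v = 0) leaves -u**3 ≠ 0, so f is not divisible by v and the branch is v² ≈ u**3 to lowest order — this is a cusp.
Classification: cusp.


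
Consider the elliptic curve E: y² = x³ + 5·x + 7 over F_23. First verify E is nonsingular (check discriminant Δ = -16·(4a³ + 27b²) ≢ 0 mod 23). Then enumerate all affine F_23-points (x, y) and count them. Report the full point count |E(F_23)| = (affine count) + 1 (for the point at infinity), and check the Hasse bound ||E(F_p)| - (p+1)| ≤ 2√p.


Affine points = {(1, 6), (1, 17), (2, 5), (2, 18), (3, 7), (3, 16), (6, 0), (11, 6), (11, 17), (12, 1), (12, 22), (18, 8), (18, 15), (21, 9), (21, 14), (22, 1), (22, 22)}; affine count = 17; |E(F_23)| = 18.

Discriminant check: Δ ∝ 4a³ + 27b² = 4·5³ + 27·7² = 4·125 + 27·49 ≡ 6 (mod 23). Nonzero ⇒ E is nonsingular.
For each x ∈ F_23, compute rhs = x³ + 5·x + 7 mod 23, then count y ∈ F_23 with y² ≡ rhs.
  x = 0: rhs = 7, matching y values: none (0 points).
  x = 1: rhs = 13, matching y values: 6, 17 (2 points).
  x = 2: rhs = 2, matching y values: 5, 18 (2 points).
  x = 3: rhs = 3, matching y values: 7, 16 (2 points).
  x = 4: rhs = 22, matching y values: none (0 points).
  x = 5: rhs = 19, matching y values: none (0 points).
  x = 6: rhs = 0, matching y values: 0 (1 points).
  x = 7: rhs = 17, matching y values: none (0 points).
  x = 8: rhs = 7, matching y values: none (0 points).
  x = 9: rhs = 22, matching y values: none (0 points).
  x = 10: rhs = 22, matching y values: none (0 points).
  x = 11: rhs = 13, matching y values: 6, 17 (2 points).
  x = 12: rhs = 1, matching y values: 1, 22 (2 points).
  x = 13: rhs = 15, matching y values: none (0 points).
  x = 14: rhs = 15, matching y values: none (0 points).
  x = 15: rhs = 7, matching y values: none (0 points).
  x = 16: rhs = 20, matching y values: none (0 points).
  x = 17: rhs = 14, matching y values: none (0 points).
  x = 18: rhs = 18, matching y values: 8, 15 (2 points).
  x = 19: rhs = 15, matching y values: none (0 points).
  x = 20: rhs = 11, matching y values: none (0 points).
  x = 21: rhs = 12, matching y values: 9, 14 (2 points).
  x = 22: rhs = 1, matching y values: 1, 22 (2 points).
Total affine count: 17.
Full point count |E(F_23)| = 17 + 1 = 18.
Hasse bound: |18 − (23+1)| = |-6| = 6 ≤ 2√23 ≈ 9.5917 ✓.


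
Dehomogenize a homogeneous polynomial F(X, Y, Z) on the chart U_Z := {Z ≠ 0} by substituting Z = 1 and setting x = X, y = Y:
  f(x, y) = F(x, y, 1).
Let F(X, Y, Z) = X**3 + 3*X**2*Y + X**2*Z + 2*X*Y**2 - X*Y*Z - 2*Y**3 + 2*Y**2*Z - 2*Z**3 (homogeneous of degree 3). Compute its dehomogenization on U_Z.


f(x, y) = x**3 + 3*x**2*y + x**2 + 2*x*y**2 - x*y - 2*y**3 + 2*y**2 - 2

On U_Z we set Z = 1. Each monomial c·X^i·Y^j·Z^k in F becomes c·x^i·y^j·1^k = c·x^i·y^j.
Substituting Z = 1: F(X, Y, 1) = x**3 + 3*x**2*y + x**2 + 2*x*y**2 - x*y - 2*y**3 + 2*y**2 - 2.
Note: deg(f) ≤ deg(F) = 3; strict inequality happens when F is divisible by Z (lost terms).


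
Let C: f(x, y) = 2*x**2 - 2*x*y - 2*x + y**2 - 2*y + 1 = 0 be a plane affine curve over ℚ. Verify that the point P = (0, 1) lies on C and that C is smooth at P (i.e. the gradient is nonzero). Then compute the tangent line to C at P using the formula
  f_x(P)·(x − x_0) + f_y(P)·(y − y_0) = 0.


Tangent line at P: -4*x = 0.

Step 1: f(0, 1) = 0, so P lies on C.
Step 2: partial derivatives
  f_x(x, y) = 4*x - 2*y - 2, f_y(x, y) = -2*x + 2*y - 2.
  f_x(P) = -4, f_y(P) = 0 (gradient nonzero, so P is smooth).
Step 3: tangent line at P: -4·(x − 0) + 0·(y − 1) = 0.
Expanding: -4*x = 0.


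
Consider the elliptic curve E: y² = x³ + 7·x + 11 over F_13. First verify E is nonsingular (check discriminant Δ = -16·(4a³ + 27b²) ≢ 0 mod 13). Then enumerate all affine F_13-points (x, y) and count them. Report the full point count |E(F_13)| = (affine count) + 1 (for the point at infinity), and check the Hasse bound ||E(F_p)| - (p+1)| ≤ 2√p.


Affine points = {(4, 5), (4, 8), (6, 3), (6, 10), (7, 0), (9, 6), (9, 7), (12, 4), (12, 9)}; affine count = 9; |E(F_13)| = 10.

Discriminant check: Δ ∝ 4a³ + 27b² = 4·7³ + 27·11² = 4·343 + 27·121 ≡ 11 (mod 13). Nonzero ⇒ E is nonsingular.
For each x ∈ F_13, compute rhs = x³ + 7·x + 11 mod 13, then count y ∈ F_13 with y² ≡ rhs.
  x = 0: rhs = 11, matching y values: none (0 points).
  x = 1: rhs = 6, matching y values: none (0 points).
  x = 2: rhs = 7, matching y values: none (0 points).
  x = 3: rhs = 7, matching y values: none (0 points).
  x = 4: rhs = 12, matching y values: 5, 8 (2 points).
  x = 5: rhs = 2, matching y values: none (0 points).
  x = 6: rhs = 9, matching y values: 3, 10 (2 points).
  x = 7: rhs = 0, matching y values: 0 (1 points).
  x = 8: rhs = 7, matching y values: none (0 points).
  x = 9: rhs = 10, matching y values: 6, 7 (2 points).
  x = 10: rhs = 2, matching y values: none (0 points).
  x = 11: rhs = 2, matching y values: none (0 points).
  x = 12: rhs = 3, matching y values: 4, 9 (2 points).
Total affine count: 9.
Full point count |E(F_13)| = 9 + 1 = 10.
Hasse bound: |10 − (13+1)| = |-4| = 4 ≤ 2√13 ≈ 7.2111 ✓.


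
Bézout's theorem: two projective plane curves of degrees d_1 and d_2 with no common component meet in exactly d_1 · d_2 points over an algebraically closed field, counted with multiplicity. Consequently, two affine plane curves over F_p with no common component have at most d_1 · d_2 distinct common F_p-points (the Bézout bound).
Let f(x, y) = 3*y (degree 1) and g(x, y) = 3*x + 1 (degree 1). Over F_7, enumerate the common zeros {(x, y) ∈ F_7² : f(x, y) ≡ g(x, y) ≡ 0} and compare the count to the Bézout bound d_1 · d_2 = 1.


Common zeros: {(2, 0)}; count = 1; Bézout bound = 1.

deg(f) = 1, deg(g) = 1, so Bézout bound = 1.
Scan x ∈ F_7. For each x, list the y ∈ F_7 with f(x, y) ≡ 0 and those with g(x, y) ≡ 0 (mod 7); the common zeros in that column are the intersection.
  x = 0: f ≡ 0 at y ∈ {0}; g ≡ 0 at y ∈ ∅; common: ∅.
  x = 1: f ≡ 0 at y ∈ {0}; g ≡ 0 at y ∈ ∅; common: ∅.
  x = 2: f ≡ 0 at y ∈ {0}; g ≡ 0 at y ∈ {0, 1, 2, 3, 4, 5, 6}; common: {0}.
  x = 3: f ≡ 0 at y ∈ {0}; g ≡ 0 at y ∈ ∅; common: ∅.
  x = 4: f ≡ 0 at y ∈ {0}; g ≡ 0 at y ∈ ∅; common: ∅.
  x = 5: f ≡ 0 at y ∈ {0}; g ≡ 0 at y ∈ ∅; common: ∅.
  x = 6: f ≡ 0 at y ∈ {0}; g ≡ 0 at y ∈ ∅; common: ∅.
Collecting: common zeros = {(2, 0)}, so the count is 1.
Comparison with the Bézout bound: 1 ≤ 1 = deg(f)·deg(g), as expected for curves with no common component (the bound is attained).


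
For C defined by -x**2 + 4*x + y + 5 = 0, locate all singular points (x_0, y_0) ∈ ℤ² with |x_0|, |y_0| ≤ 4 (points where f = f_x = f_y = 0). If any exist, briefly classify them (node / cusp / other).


No singular points in the scanned grid; C is smooth there.

Compute partial derivatives:
  f_x = 4 - 2*x.
  f_y = 1.
f_y = 1 is a nonzero constant, so f_y never vanishes: no point (x, y) can satisfy f = f_x = f_y = 0. In particular no (x, y) ∈ {−4, ..., 4}² is singular; the curve is smooth.


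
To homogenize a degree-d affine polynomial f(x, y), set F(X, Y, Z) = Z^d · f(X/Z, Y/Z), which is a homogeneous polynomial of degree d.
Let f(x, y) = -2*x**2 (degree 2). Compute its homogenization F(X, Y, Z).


F(X, Y, Z) = -2*X**2

deg(f) = 2.
Substitute x = X/Z, y = Y/Z into f, then multiply by Z^2.
  monomial -2·x^2·y^0 ↦ -2·X^2·Y^0·Z^0.
Collecting: F(X, Y, Z) = -2*X**2.


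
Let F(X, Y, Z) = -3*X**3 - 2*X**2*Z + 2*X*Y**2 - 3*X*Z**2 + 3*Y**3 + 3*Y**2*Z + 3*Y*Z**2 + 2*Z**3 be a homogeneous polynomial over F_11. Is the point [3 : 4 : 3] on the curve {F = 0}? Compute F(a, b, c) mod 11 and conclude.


F(3,4,3) ≡ 4 (mod 11); P is NOT on the curve.

Evaluate F(3, 4, 3) term-by-term (mod 11).
  -3*X**3 ↦ -3·27·1·1 = -81
  -2*X**2*Z ↦ -2·9·1·3 = -54
  2*X*Y**2 ↦ 2·3·16·1 = 96
  -3*X*Z**2 ↦ -3·3·1·9 = -81
  3*Y**3 ↦ 3·1·64·1 = 192
  3*Y**2*Z ↦ 3·1·16·3 = 144
  3*Y*Z**2 ↦ 3·1·4·9 = 108
  2*Z**3 ↦ 2·1·1·27 = 54
Sum: F(3, 4, 3) = (-81) + (-54) + (96) + (-81) + (192) + (144) + (108) + (54) = 378.
Reducing mod 11: 378 ≡ 4 (mod 11).
Since F(a, b, c) ≡ 4 ≠ 0 (mod 11), P does NOT lie on the curve.


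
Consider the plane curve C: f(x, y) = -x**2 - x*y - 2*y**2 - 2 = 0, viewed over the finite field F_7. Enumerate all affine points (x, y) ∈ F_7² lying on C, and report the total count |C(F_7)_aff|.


Affine F_7-points: ∅; count = 0.

For each of the 49 pairs (x, y) ∈ F_7², evaluate f(x, y) mod 7. Record the zeros.
  x = 0: [0↦5, 1↦3, 2↦4, 3↦1, 4↦1, 5↦4, 6↦3]  zeros at y ∈ ∅
  x = 1: [0↦4, 1↦1, 2↦1, 3↦4, 4↦3, 5↦5, 6↦3]  zeros at y ∈ ∅
  x = 2: [0↦1, 1↦4, 2↦3, 3↦5, 4↦3, 5↦4, 6↦1]  zeros at y ∈ ∅
  x = 3: [0↦3, 1↦5, 2↦3, 3↦4, 4↦1, 5↦1, 6↦4]  zeros at y ∈ ∅
  x = 4: [0↦3, 1↦4, 2↦1, 3↦1, 4↦4, 5↦3, 6↦5]  zeros at y ∈ ∅
  x = 5: [0↦1, 1↦1, 2↦4, 3↦3, 4↦5, 5↦3, 6↦4]  zeros at y ∈ ∅
  x = 6: [0↦4, 1↦3, 2↦5, 3↦3, 4↦4, 5↦1, 6↦1]  zeros at y ∈ ∅
Collecting zeros: affine points = ∅.
Total count |C(F_7)_aff| = 0.


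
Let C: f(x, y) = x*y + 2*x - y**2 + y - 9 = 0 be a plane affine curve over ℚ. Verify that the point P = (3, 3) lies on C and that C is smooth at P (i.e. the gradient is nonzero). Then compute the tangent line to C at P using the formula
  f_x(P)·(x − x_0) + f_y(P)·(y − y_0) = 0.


Tangent line at P: 5*x - 2*y - 9 = 0.

Step 1: f(3, 3) = 0, so P lies on C.
Step 2: partial derivatives
  f_x(x, y) = y + 2, f_y(x, y) = x - 2*y + 1.
  f_x(P) = 5, f_y(P) = -2 (gradient nonzero, so P is smooth).
Step 3: tangent line at P: 5·(x − 3) + -2·(y − 3) = 0.
Expanding: 5*x - 2*y - 9 = 0.


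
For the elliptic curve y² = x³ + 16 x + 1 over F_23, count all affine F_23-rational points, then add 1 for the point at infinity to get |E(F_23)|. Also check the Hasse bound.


Affine points = {(0, 1), (0, 22), (1, 8), (1, 15), (2, 8), (2, 15), (9, 0), (11, 6), (11, 17), (12, 9), (12, 14), (14, 5), (14, 18), (16, 11), (16, 12), (18, 7), (18, 16), (20, 8), (20, 15)}; affine count = 19; |E(F_23)| = 20.

Discriminant check: Δ ∝ 4a³ + 27b² = 4·16³ + 27·1² = 4·4096 + 27·1 ≡ 12 (mod 23). Nonzero ⇒ E is nonsingular.
For each x ∈ F_23, compute rhs = x³ + 16·x + 1 mod 23, then count y ∈ F_23 with y² ≡ rhs.
  x = 0: rhs = 1, matching y values: 1, 22 (2 points).
  x = 1: rhs = 18, matching y values: 8, 15 (2 points).
  x = 2: rhs = 18, matching y values: 8, 15 (2 points).
  x = 3: rhs = 7, matching y values: none (0 points).
  x = 4: rhs = 14, matching y values: none (0 points).
  x = 5: rhs = 22, matching y values: none (0 points).
  x = 6: rhs = 14, matching y values: none (0 points).
  x = 7: rhs = 19, matching y values: none (0 points).
  x = 8: rhs = 20, matching y values: none (0 points).
  x = 9: rhs = 0, matching y values: 0 (1 points).
  x = 10: rhs = 11, matching y values: none (0 points).
  x = 11: rhs = 13, matching y values: 6, 17 (2 points).
  x = 12: rhs = 12, matching y values: 9, 14 (2 points).
  x = 13: rhs = 14, matching y values: none (0 points).
  x = 14: rhs = 2, matching y values: 5, 18 (2 points).
  x = 15: rhs = 5, matching y values: none (0 points).
  x = 16: rhs = 6, matching y values: 11, 12 (2 points).
  x = 17: rhs = 11, matching y values: none (0 points).
  x = 18: rhs = 3, matching y values: 7, 16 (2 points).
  x = 19: rhs = 11, matching y values: none (0 points).
  x = 20: rhs = 18, matching y values: 8, 15 (2 points).
  x = 21: rhs = 7, matching y values: none (0 points).
  x = 22: rhs = 7, matching y values: none (0 points).
Total affine count: 19.
Full point count |E(F_23)| = 19 + 1 = 20.
Hasse bound: |20 − (23+1)| = |-4| = 4 ≤ 2√23 ≈ 9.5917 ✓.


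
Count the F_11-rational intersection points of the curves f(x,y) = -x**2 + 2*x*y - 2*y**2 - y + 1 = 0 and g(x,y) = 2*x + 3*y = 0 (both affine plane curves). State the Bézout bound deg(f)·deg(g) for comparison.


Common zeros: ∅; count = 0; Bézout bound = 2.

deg(f) = 2, deg(g) = 1, so Bézout bound = 2.
Scan x ∈ F_11. For each x, list the y ∈ F_11 with f(x, y) ≡ 0 and those with g(x, y) ≡ 0 (mod 11); the common zeros in that column are the intersection.
  x = 0: f ≡ 0 at y ∈ {6, 10}; g ≡ 0 at y ∈ {0}; common: ∅.
  x = 1: f ≡ 0 at y ∈ {0, 6}; g ≡ 0 at y ∈ {3}; common: ∅.
  x = 2: f ≡ 0 at y ∈ ∅; g ≡ 0 at y ∈ {6}; common: ∅.
  x = 3: f ≡ 0 at y ∈ {3, 5}; g ≡ 0 at y ∈ {9}; common: ∅.
  x = 4: f ≡ 0 at y ∈ ∅; g ≡ 0 at y ∈ {1}; common: ∅.
  x = 5: f ≡ 0 at y ∈ ∅; g ≡ 0 at y ∈ {4}; common: ∅.
  x = 6: f ≡ 0 at y ∈ ∅; g ≡ 0 at y ∈ {7}; common: ∅.
  x = 7: f ≡ 0 at y ∈ {5, 7}; g ≡ 0 at y ∈ {10}; common: ∅.
  x = 8: f ≡ 0 at y ∈ ∅; g ≡ 0 at y ∈ {2}; common: ∅.
  x = 9: f ≡ 0 at y ∈ {4, 10}; g ≡ 0 at y ∈ {5}; common: ∅.
  x = 10: f ≡ 0 at y ∈ {0, 4}; g ≡ 0 at y ∈ {8}; common: ∅.
Collecting: common zeros = ∅, so the count is 0.
Comparison with the Bézout bound: 0 ≤ 2 = deg(f)·deg(g), as expected for curves with no common component (the affine F_11-count falls short of the bound because intersections may lie at infinity, over extension fields, or carry multiplicity).


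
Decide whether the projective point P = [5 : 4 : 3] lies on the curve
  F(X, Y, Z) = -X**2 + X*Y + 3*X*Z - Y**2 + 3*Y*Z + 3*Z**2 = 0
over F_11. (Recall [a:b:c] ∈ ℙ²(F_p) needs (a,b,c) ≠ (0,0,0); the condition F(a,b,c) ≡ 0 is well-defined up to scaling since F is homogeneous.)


F(5,4,3) ≡ 10 (mod 11); P is NOT on the curve.

Evaluate F(5, 4, 3) term-by-term (mod 11).
  -X**2 ↦ -1·25·1·1 = -25
  X*Y ↦ 1·5·4·1 = 20
  3*X*Z ↦ 3·5·1·3 = 45
  -Y**2 ↦ -1·1·16·1 = -16
  3*Y*Z ↦ 3·1·4·3 = 36
  3*Z**2 ↦ 3·1·1·9 = 27
Sum: F(5, 4, 3) = (-25) + (20) + (45) + (-16) + (36) + (27) = 87.
Reducing mod 11: 87 ≡ 10 (mod 11).
Since F(a, b, c) ≡ 10 ≠ 0 (mod 11), P does NOT lie on the curve.


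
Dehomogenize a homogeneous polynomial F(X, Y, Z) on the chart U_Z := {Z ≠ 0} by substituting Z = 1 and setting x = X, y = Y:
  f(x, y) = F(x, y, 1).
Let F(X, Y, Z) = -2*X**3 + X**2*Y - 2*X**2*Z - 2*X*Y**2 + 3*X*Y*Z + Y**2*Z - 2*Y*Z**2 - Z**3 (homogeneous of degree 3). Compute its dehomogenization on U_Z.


f(x, y) = -2*x**3 + x**2*y - 2*x**2 - 2*x*y**2 + 3*x*y + y**2 - 2*y - 1

On U_Z we set Z = 1. Each monomial c·X^i·Y^j·Z^k in F becomes c·x^i·y^j·1^k = c·x^i·y^j.
Substituting Z = 1: F(X, Y, 1) = -2*x**3 + x**2*y - 2*x**2 - 2*x*y**2 + 3*x*y + y**2 - 2*y - 1.
Note: deg(f) ≤ deg(F) = 3; strict inequality happens when F is divisible by Z (lost terms).


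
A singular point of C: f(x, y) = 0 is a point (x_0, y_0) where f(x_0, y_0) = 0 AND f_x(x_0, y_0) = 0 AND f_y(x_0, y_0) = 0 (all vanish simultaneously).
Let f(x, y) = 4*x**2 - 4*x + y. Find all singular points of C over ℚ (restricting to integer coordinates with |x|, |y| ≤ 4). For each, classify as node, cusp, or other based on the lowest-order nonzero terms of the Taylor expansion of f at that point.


No singular points in the scanned grid; C is smooth there.

Compute partial derivatives:
  f_x = 8*x - 4.
  f_y = 1.
f_y = 1 is a nonzero constant, so f_y never vanishes: no point (x, y) can satisfy f = f_x = f_y = 0. In particular no (x, y) ∈ {−4, ..., 4}² is singular; the curve is smooth.


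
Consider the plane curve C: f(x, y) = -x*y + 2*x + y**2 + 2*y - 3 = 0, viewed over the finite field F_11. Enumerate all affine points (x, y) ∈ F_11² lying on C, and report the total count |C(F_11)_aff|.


Affine F_11-points: {(0, 1), (0, 8), (1, 3), (1, 7), (3, 6), (5, 4), (5, 10), (7, 0), (7, 5), (9, 9)}; count = 10.

For each of the 121 pairs (x, y) ∈ F_11², evaluate f(x, y) mod 11. Record the zeros.
  x = 0: [0↦8, 1↦0, 2↦5, 3↦1, 4↦10, 5↦10, 6↦1, 7↦5, 8↦0, 9↦8, 10↦7]  zeros at y ∈ {1, 8}
  x = 1: [0↦10, 1↦1, 2↦5, 3↦0, 4↦8, 5↦7, 6↦8, 7↦0, 8↦5, 9↦1, 10↦10]  zeros at y ∈ {3, 7}
  x = 2: [0↦1, 1↦2, 2↦5, 3↦10, 4↦6, 5↦4, 6↦4, 7↦6, 8↦10, 9↦5, 10↦2]  zeros at y ∈ ∅
  x = 3: [0↦3, 1↦3, 2↦5, 3↦9, 4↦4, 5↦1, 6↦0, 7↦1, 8↦4, 9↦9, 10↦5]  zeros at y ∈ {6}
  x = 4: [0↦5, 1↦4, 2↦5, 3↦8, 4↦2, 5↦9, 6↦7, 7↦7, 8↦9, 9↦2, 10↦8]  zeros at y ∈ ∅
  x = 5: [0↦7, 1↦5, 2↦5, 3↦7, 4↦0, 5↦6, 6↦3, 7↦2, 8↦3, 9↦6, 10↦0]  zeros at y ∈ {4, 10}
  x = 6: [0↦9, 1↦6, 2↦5, 3↦6, 4↦9, 5↦3, 6↦10, 7↦8, 8↦8, 9↦10, 10↦3]  zeros at y ∈ ∅
  x = 7: [0↦0, 1↦7, 2↦5, 3↦5, 4↦7, 5↦0, 6↦6, 7↦3, 8↦2, 9↦3, 10↦6]  zeros at y ∈ {0, 5}
  x = 8: [0↦2, 1↦8, 2↦5, 3↦4, 4↦5, 5↦8, 6↦2, 7↦9, 8↦7, 9↦7, 10↦9]  zeros at y ∈ ∅
  x = 9: [0↦4, 1↦9, 2↦5, 3↦3, 4↦3, 5↦5, 6↦9, 7↦4, 8↦1, 9↦0, 10↦1]  zeros at y ∈ {9}
  x = 10: [0↦6, 1↦10, 2↦5, 3↦2, 4↦1, 5↦2, 6↦5, 7↦10, 8↦6, 9↦4, 10↦4]  zeros at y ∈ ∅
Collecting zeros: affine points = {(0, 1), (0, 8), (1, 3), (1, 7), (3, 6), (5, 4), (5, 10), (7, 0), (7, 5), (9, 9)}.
Total count |C(F_11)_aff| = 10.


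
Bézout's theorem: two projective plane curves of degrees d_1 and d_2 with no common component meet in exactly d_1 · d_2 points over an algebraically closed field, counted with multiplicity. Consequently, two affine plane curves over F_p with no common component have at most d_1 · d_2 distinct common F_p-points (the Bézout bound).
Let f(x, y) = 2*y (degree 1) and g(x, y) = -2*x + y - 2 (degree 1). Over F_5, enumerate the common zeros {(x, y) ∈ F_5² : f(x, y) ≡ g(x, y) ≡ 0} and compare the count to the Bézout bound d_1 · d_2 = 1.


Common zeros: {(4, 0)}; count = 1; Bézout bound = 1.

deg(f) = 1, deg(g) = 1, so Bézout bound = 1.
Scan x ∈ F_5. For each x, list the y ∈ F_5 with f(x, y) ≡ 0 and those with g(x, y) ≡ 0 (mod 5); the common zeros in that column are the intersection.
  x = 0: f ≡ 0 at y ∈ {0}; g ≡ 0 at y ∈ {2}; common: ∅.
  x = 1: f ≡ 0 at y ∈ {0}; g ≡ 0 at y ∈ {4}; common: ∅.
  x = 2: f ≡ 0 at y ∈ {0}; g ≡ 0 at y ∈ {1}; common: ∅.
  x = 3: f ≡ 0 at y ∈ {0}; g ≡ 0 at y ∈ {3}; common: ∅.
  x = 4: f ≡ 0 at y ∈ {0}; g ≡ 0 at y ∈ {0}; common: {0}.
Collecting: common zeros = {(4, 0)}, so the count is 1.
Comparison with the Bézout bound: 1 ≤ 1 = deg(f)·deg(g), as expected for curves with no common component (the bound is attained).


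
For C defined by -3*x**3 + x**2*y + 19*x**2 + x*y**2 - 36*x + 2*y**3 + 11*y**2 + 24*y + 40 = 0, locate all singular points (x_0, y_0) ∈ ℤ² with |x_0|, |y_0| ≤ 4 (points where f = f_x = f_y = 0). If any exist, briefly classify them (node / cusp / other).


Singular points: {(2, -2)}; classification: node.

Compute partial derivatives:
  f_x = -9*x**2 + 2*x*y + 38*x + y**2 - 36.
  f_y = x**2 + 2*x*y + 6*y**2 + 22*y + 24.
Scan x_0 ∈ {−4, ..., 4}. For each x_0, f_y(x_0, y) is a polynomial in y; find its integer roots y ∈ {−4, ..., 4}, then test f_x and f at those candidates.
  x = -4: f_y(-4, y) = 6*y**2 + 14*y + 40; no integer root y with |y| ≤ 4.
  x = -3: f_y(-3, y) = 6*y**2 + 16*y + 33; no integer root y with |y| ≤ 4.
  x = -2: f_y(-2, y) = 6*y**2 + 18*y + 28; no integer root y with |y| ≤ 4.
  x = -1: f_y(-1, y) = 6*y**2 + 20*y + 25; no integer root y with |y| ≤ 4.
  x = 0: f_y(0, y) = 6*y**2 + 22*y + 24; no integer root y with |y| ≤ 4.
  x = 1: f_y(1, y) = 6*y**2 + 24*y + 25; no integer root y with |y| ≤ 4.
  x = 2: f_y(2, y) = 6*y**2 + 26*y + 28; vanishes at y ∈ {-2}. (2, -2): f_x = 0, f = 0 — SINGULAR.
  x = 3: f_y(3, y) = 6*y**2 + 28*y + 33; no integer root y with |y| ≤ 4.
  x = 4: f_y(4, y) = 6*y**2 + 30*y + 40; no integer root y with |y| ≤ 4.
Only singular point on the grid: (2, -2).
Classify: substitute x = 2 + u, y = -2 + v and expand: f = -3*u**3 + u**2*v - u**2 + u*v**2 + 2*v**3 + v**2.
No constant or linear terms (consistent with a singular point). Quadratic part: -u**2 + v**2. Cubic part: -3*u**3 + u**2*v + u*v**2 + 2*v**3.
The quadratic part v**2 - u**2 = (v − u)(v + u) splits into two distinct linear factors, so there are two distinct tangent lines y − -2 = ±(x − 2) — this is a node (ordinary double point).
Classification: node.


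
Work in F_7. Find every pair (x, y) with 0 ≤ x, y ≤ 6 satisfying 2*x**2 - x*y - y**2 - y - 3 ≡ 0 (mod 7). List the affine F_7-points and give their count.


Affine F_7-points: {(1, 6), (2, 5), (2, 6), (4, 4), (4, 5), (5, 4)}; count = 6.

For each of the 49 pairs (x, y) ∈ F_7², evaluate f(x, y) mod 7. Record the zeros.
  x = 0: [0↦4, 1↦2, 2↦5, 3↦6, 4↦5, 5↦2, 6↦4]  zeros at y ∈ ∅
  x = 1: [0↦6, 1↦3, 2↦5, 3↦5, 4↦3, 5↦6, 6↦0]  zeros at y ∈ {6}
  x = 2: [0↦5, 1↦1, 2↦2, 3↦1, 4↦5, 5↦0, 6↦0]  zeros at y ∈ {5, 6}
  x = 3: [0↦1, 1↦3, 2↦3, 3↦1, 4↦4, 5↦5, 6↦4]  zeros at y ∈ ∅
  x = 4: [0↦1, 1↦2, 2↦1, 3↦5, 4↦0, 5↦0, 6↦5]  zeros at y ∈ {4, 5}
  x = 5: [0↦5, 1↦5, 2↦3, 3↦6, 4↦0, 5↦6, 6↦3]  zeros at y ∈ {4}
  x = 6: [0↦6, 1↦5, 2↦2, 3↦4, 4↦4, 5↦2, 6↦5]  zeros at y ∈ ∅
Collecting zeros: affine points = {(1, 6), (2, 5), (2, 6), (4, 4), (4, 5), (5, 4)}.
Total count |C(F_7)_aff| = 6.


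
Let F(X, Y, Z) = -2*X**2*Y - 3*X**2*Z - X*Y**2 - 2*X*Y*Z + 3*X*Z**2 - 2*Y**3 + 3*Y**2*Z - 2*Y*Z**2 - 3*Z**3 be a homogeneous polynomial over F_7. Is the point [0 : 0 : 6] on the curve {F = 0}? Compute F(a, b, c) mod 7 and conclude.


F(0,0,6) ≡ 3 (mod 7); P is NOT on the curve.

Evaluate F(0, 0, 6) term-by-term (mod 7).
  -2*X**2*Y ↦ -2·0·0·1 = 0
  -3*X**2*Z ↦ -3·0·1·6 = 0
  -X*Y**2 ↦ -1·0·0·1 = 0
  -2*X*Y*Z ↦ -2·0·0·6 = 0
  3*X*Z**2 ↦ 3·0·1·36 = 0
  -2*Y**3 ↦ -2·1·0·1 = 0
  3*Y**2*Z ↦ 3·1·0·6 = 0
  -2*Y*Z**2 ↦ -2·1·0·36 = 0
  -3*Z**3 ↦ -3·1·1·216 = -648
Sum: F(0, 0, 6) = (0) + (0) + (0) + (0) + (0) + (0) + (0) + (0) + (-648) = -648.
Reducing mod 7: -648 ≡ 3 (mod 7).
Since F(a, b, c) ≡ 3 ≠ 0 (mod 7), P does NOT lie on the curve.


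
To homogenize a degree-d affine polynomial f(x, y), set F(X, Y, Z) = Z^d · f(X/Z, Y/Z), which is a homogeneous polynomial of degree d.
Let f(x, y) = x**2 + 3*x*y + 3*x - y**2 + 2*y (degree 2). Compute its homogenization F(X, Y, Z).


F(X, Y, Z) = X**2 + 3*X*Y + 3*X*Z - Y**2 + 2*Y*Z

deg(f) = 2.
Substitute x = X/Z, y = Y/Z into f, then multiply by Z^2.
  monomial 1·x^2·y^0 ↦ 1·X^2·Y^0·Z^0.
  monomial 3·x^1·y^1 ↦ 3·X^1·Y^1·Z^0.
  monomial 3·x^1·y^0 ↦ 3·X^1·Y^0·Z^1.
  monomial -1·x^0·y^2 ↦ -1·X^0·Y^2·Z^0.
  monomial 2·x^0·y^1 ↦ 2·X^0·Y^1·Z^1.
Collecting: F(X, Y, Z) = X**2 + 3*X*Y + 3*X*Z - Y**2 + 2*Y*Z.


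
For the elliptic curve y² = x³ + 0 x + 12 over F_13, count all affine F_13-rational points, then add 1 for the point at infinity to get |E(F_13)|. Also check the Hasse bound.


Affine points = {(0, 5), (0, 8), (1, 0), (3, 0), (7, 2), (7, 11), (8, 2), (8, 11), (9, 0), (11, 2), (11, 11)}; affine count = 11; |E(F_13)| = 12.

Discriminant check: Δ ∝ 4a³ + 27b² = 4·0³ + 27·12² = 4·0 + 27·144 ≡ 1 (mod 13). Nonzero ⇒ E is nonsingular.
For each x ∈ F_13, compute rhs = x³ + 0·x + 12 mod 13, then count y ∈ F_13 with y² ≡ rhs.
  x = 0: rhs = 12, matching y values: 5, 8 (2 points).
  x = 1: rhs = 0, matching y values: 0 (1 points).
  x = 2: rhs = 7, matching y values: none (0 points).
  x = 3: rhs = 0, matching y values: 0 (1 points).
  x = 4: rhs = 11, matching y values: none (0 points).
  x = 5: rhs = 7, matching y values: none (0 points).
  x = 6: rhs = 7, matching y values: none (0 points).
  x = 7: rhs = 4, matching y values: 2, 11 (2 points).
  x = 8: rhs = 4, matching y values: 2, 11 (2 points).
  x = 9: rhs = 0, matching y values: 0 (1 points).
  x = 10: rhs = 11, matching y values: none (0 points).
  x = 11: rhs = 4, matching y values: 2, 11 (2 points).
  x = 12: rhs = 11, matching y values: none (0 points).
Total affine count: 11.
Full point count |E(F_13)| = 11 + 1 = 12.
Hasse bound: |12 − (13+1)| = |-2| = 2 ≤ 2√13 ≈ 7.2111 ✓.


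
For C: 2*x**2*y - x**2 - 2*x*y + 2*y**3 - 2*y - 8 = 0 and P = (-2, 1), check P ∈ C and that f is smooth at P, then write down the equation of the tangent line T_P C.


Tangent line at P: -6*x + 16*y - 28 = 0.

Step 1: f(-2, 1) = 0, so P lies on C.
Step 2: partial derivatives
  f_x(x, y) = 4*x*y - 2*x - 2*y, f_y(x, y) = 2*x**2 - 2*x + 6*y**2 - 2.
  f_x(P) = -6, f_y(P) = 16 (gradient nonzero, so P is smooth).
Step 3: tangent line at P: -6·(x − -2) + 16·(y − 1) = 0.
Expanding: -6*x + 16*y - 28 = 0.


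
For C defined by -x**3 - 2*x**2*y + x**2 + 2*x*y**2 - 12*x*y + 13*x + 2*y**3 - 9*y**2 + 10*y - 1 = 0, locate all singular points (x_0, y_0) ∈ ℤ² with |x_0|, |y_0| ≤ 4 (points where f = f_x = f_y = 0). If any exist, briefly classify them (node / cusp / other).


Singular points: {(-1, 2)}; classification: cusp.

Compute partial derivatives:
  f_x = -3*x**2 - 4*x*y + 2*x + 2*y**2 - 12*y + 13.
  f_y = -2*x**2 + 4*x*y - 12*x + 6*y**2 - 18*y + 10.
Scan x_0 ∈ {−4, ..., 4}. For each x_0, f_y(x_0, y) is a polynomial in y; find its integer roots y ∈ {−4, ..., 4}, then test f_x and f at those candidates.
  x = -4: f_y(-4, y) = 6*y**2 - 34*y + 26; no integer root y with |y| ≤ 4.
  x = -3: f_y(-3, y) = 6*y**2 - 30*y + 28; no integer root y with |y| ≤ 4.
  x = -2: f_y(-2, y) = 6*y**2 - 26*y + 26; no integer root y with |y| ≤ 4.
  x = -1: f_y(-1, y) = 6*y**2 - 22*y + 20; vanishes at y ∈ {2}. (-1, 2): f_x = 0, f = 0 — SINGULAR.
  x = 0: f_y(0, y) = 6*y**2 - 18*y + 10; no integer root y with |y| ≤ 4.
  x = 1: f_y(1, y) = 6*y**2 - 14*y - 4; no integer root y with |y| ≤ 4.
  x = 2: f_y(2, y) = 6*y**2 - 10*y - 22; no integer root y with |y| ≤ 4.
  x = 3: f_y(3, y) = 6*y**2 - 6*y - 44; no integer root y with |y| ≤ 4.
  x = 4: f_y(4, y) = 6*y**2 - 2*y - 70; no integer root y with |y| ≤ 4.
Only singular point on the grid: (-1, 2).
Classify: substitute x = -1 + u, y = 2 + v and expand: f = -u**3 - 2*u**2*v + 2*u*v**2 + 2*v**3 + v**2.
No constant or linear terms (consistent with a singular point). Quadratic part: v**2. Cubic part: -u**3 - 2*u**2*v + 2*u*v**2 + 2*v**3.
The quadratic part v**2 is a perfect square, so there is a single (double) tangent line v = 0, i.e. y = 2. Restricting the cubic part to that line (v = 0) leaves -u**3 ≠ 0, so f is not divisible by v and the branch is v² ≈ u**3 to lowest order — this is a cusp.
Classification: cusp.


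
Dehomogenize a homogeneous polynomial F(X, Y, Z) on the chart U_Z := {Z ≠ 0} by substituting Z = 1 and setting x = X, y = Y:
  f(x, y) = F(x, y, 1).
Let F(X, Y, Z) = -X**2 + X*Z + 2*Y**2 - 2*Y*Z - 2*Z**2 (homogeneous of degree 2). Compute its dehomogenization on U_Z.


f(x, y) = -x**2 + x + 2*y**2 - 2*y - 2

On U_Z we set Z = 1. Each monomial c·X^i·Y^j·Z^k in F becomes c·x^i·y^j·1^k = c·x^i·y^j.
Substituting Z = 1: F(X, Y, 1) = -x**2 + x + 2*y**2 - 2*y - 2.
Note: deg(f) ≤ deg(F) = 2; strict inequality happens when F is divisible by Z (lost terms).


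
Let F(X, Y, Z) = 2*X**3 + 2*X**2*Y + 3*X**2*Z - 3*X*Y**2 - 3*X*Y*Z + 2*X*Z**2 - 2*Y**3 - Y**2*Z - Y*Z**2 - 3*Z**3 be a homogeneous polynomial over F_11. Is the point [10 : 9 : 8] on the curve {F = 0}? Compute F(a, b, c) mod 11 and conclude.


F(10,9,8) ≡ 3 (mod 11); P is NOT on the curve.

Evaluate F(10, 9, 8) term-by-term (mod 11).
  2*X**3 ↦ 2·1000·1·1 = 2000
  2*X**2*Y ↦ 2·100·9·1 = 1800
  3*X**2*Z ↦ 3·100·1·8 = 2400
  -3*X*Y**2 ↦ -3·10·81·1 = -2430
  -3*X*Y*Z ↦ -3·10·9·8 = -2160
  2*X*Z**2 ↦ 2·10·1·64 = 1280
  -2*Y**3 ↦ -2·1·729·1 = -1458
  -Y**2*Z ↦ -1·1·81·8 = -648
  -Y*Z**2 ↦ -1·1·9·64 = -576
  -3*Z**3 ↦ -3·1·1·512 = -1536
Sum: F(10, 9, 8) = (2000) + (1800) + (2400) + (-2430) + (-2160) + (1280) + (-1458) + (-648) + (-576) + (-1536) = -1328.
Reducing mod 11: -1328 ≡ 3 (mod 11).
Since F(a, b, c) ≡ 3 ≠ 0 (mod 11), P does NOT lie on the curve.


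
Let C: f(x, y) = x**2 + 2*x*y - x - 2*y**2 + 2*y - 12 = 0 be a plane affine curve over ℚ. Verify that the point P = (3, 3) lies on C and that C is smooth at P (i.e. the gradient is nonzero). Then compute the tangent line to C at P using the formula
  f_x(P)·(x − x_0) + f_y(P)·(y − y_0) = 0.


Tangent line at P: 11*x - 4*y - 21 = 0.

Step 1: f(3, 3) = 0, so P lies on C.
Step 2: partial derivatives
  f_x(x, y) = 2*x + 2*y - 1, f_y(x, y) = 2*x - 4*y + 2.
  f_x(P) = 11, f_y(P) = -4 (gradient nonzero, so P is smooth).
Step 3: tangent line at P: 11·(x − 3) + -4·(y − 3) = 0.
Expanding: 11*x - 4*y - 21 = 0.


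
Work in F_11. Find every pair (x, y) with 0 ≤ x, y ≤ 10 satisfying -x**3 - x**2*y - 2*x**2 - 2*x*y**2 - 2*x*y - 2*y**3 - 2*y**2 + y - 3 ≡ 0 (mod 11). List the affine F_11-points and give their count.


Affine F_11-points: {(1, 6), (1, 7), (4, 0), (4, 8), (4, 9), (5, 10), (7, 10), (8, 4), (8, 5), (9, 5), (9, 8), (9, 10), (10, 8)}; count = 13.

For each of the 121 pairs (x, y) ∈ F_11², evaluate f(x, y) mod 11. Record the zeros.
  x = 0: [0↦8, 1↦5, 2↦8, 3↦5, 4↦6, 5↦10, 6↦5, 7↦1, 8↦8, 9↦3, 10↦7]  zeros at y ∈ ∅
  x = 1: [0↦5, 1↦8, 2↦2, 3↦8, 4↦3, 5↦8, 6↦0, 7↦0, 8↦7, 9↦9, 10↦5]  zeros at y ∈ {6, 7}
  x = 2: [0↦3, 1↦10, 2↦4, 3↦6, 4↦4, 5↦8, 6↦6, 7↦8, 8↦2, 9↦9, 10↦6]  zeros at y ∈ ∅
  x = 3: [0↦7, 1↦5, 2↦8, 3↦4, 4↦3, 5↦4, 6↦6, 7↦8, 8↦9, 9↦8, 10↦4]  zeros at y ∈ ∅
  x = 4: [0↦0, 1↦9, 2↦8, 3↦7, 4↦5, 5↦1, 6↦5, 7↦5, 8↦0, 9↦0, 10↦4]  zeros at y ∈ {0, 8, 9}
  x = 5: [0↦9, 1↦5, 2↦9, 3↦9, 4↦4, 5↦4, 6↦8, 7↦4, 8↦2, 9↦1, 10↦0]  zeros at y ∈ {10}
  x = 6: [0↦6, 1↦9, 2↦5, 3↦4, 4↦5, 5↦7, 6↦9, 7↦10, 8↦9, 9↦5, 10↦8]  zeros at y ∈ ∅
  x = 7: [0↦7, 1↦4, 2↦1, 3↦8, 4↦2, 5↦4, 6↦2, 7↦6, 8↦4, 9↦6, 10↦0]  zeros at y ∈ {10}
  x = 8: [0↦6, 1↦6, 2↦2, 3↦4, 4↦0, 5↦0, 6↦3, 7↦8, 8↦3, 9↦9, 10↦3]  zeros at y ∈ {4, 5}
  x = 9: [0↦8, 1↦9, 2↦2, 3↦8, 4↦4, 5↦0, 6↦6, 7↦10, 8↦0, 9↦8, 10↦0]  zeros at y ∈ {5, 8, 10}
  x = 10: [0↦7, 1↦7, 2↦6, 3↦3, 4↦8, 5↦9, 6↦5, 7↦6, 8↦0, 9↦8, 10↦7]  zeros at y ∈ {8}
Collecting zeros: affine points = {(1, 6), (1, 7), (4, 0), (4, 8), (4, 9), (5, 10), (7, 10), (8, 4), (8, 5), (9, 5), (9, 8), (9, 10), (10, 8)}.
Total count |C(F_11)_aff| = 13.


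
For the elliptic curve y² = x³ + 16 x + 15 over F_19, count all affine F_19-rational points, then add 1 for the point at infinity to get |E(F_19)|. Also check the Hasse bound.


Affine points = {(2, 6), (2, 13), (5, 7), (5, 12), (6, 2), (6, 17), (8, 3), (8, 16), (10, 4), (10, 15), (12, 4), (12, 15), (13, 8), (13, 11), (14, 0), (15, 1), (15, 18), (16, 4), (16, 15), (18, 6), (18, 13)}; affine count = 21; |E(F_19)| = 22.

Discriminant check: Δ ∝ 4a³ + 27b² = 4·16³ + 27·15² = 4·4096 + 27·225 ≡ 1 (mod 19). Nonzero ⇒ E is nonsingular.
For each x ∈ F_19, compute rhs = x³ + 16·x + 15 mod 19, then count y ∈ F_19 with y² ≡ rhs.
  x = 0: rhs = 15, matching y values: none (0 points).
  x = 1: rhs = 13, matching y values: none (0 points).
  x = 2: rhs = 17, matching y values: 6, 13 (2 points).
  x = 3: rhs = 14, matching y values: none (0 points).
  x = 4: rhs = 10, matching y values: none (0 points).
  x = 5: rhs = 11, matching y values: 7, 12 (2 points).
  x = 6: rhs = 4, matching y values: 2, 17 (2 points).
  x = 7: rhs = 14, matching y values: none (0 points).
  x = 8: rhs = 9, matching y values: 3, 16 (2 points).
  x = 9: rhs = 14, matching y values: none (0 points).
  x = 10: rhs = 16, matching y values: 4, 15 (2 points).
  x = 11: rhs = 2, matching y values: none (0 points).
  x = 12: rhs = 16, matching y values: 4, 15 (2 points).
  x = 13: rhs = 7, matching y values: 8, 11 (2 points).
  x = 14: rhs = 0, matching y values: 0 (1 points).
  x = 15: rhs = 1, matching y values: 1, 18 (2 points).
  x = 16: rhs = 16, matching y values: 4, 15 (2 points).
  x = 17: rhs = 13, matching y values: none (0 points).
  x = 18: rhs = 17, matching y values: 6, 13 (2 points).
Total affine count: 21.
Full point count |E(F_19)| = 21 + 1 = 22.
Hasse bound: |22 − (19+1)| = |2| = 2 ≤ 2√19 ≈ 8.7178 ✓.


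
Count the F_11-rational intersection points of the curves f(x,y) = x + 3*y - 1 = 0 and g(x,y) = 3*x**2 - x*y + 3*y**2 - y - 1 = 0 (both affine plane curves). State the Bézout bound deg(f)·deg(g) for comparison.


Common zeros: {(4, 10)}; count = 1; Bézout bound = 2.

deg(f) = 1, deg(g) = 2, so Bézout bound = 2.
Scan x ∈ F_11. For each x, list the y ∈ F_11 with f(x, y) ≡ 0 and those with g(x, y) ≡ 0 (mod 11); the common zeros in that column are the intersection.
  x = 0: f ≡ 0 at y ∈ {4}; g ≡ 0 at y ∈ ∅; common: ∅.
  x = 1: f ≡ 0 at y ∈ {0}; g ≡ 0 at y ∈ ∅; common: ∅.
  x = 2: f ≡ 0 at y ∈ {7}; g ≡ 0 at y ∈ {0, 1}; common: ∅.
  x = 3: f ≡ 0 at y ∈ {3}; g ≡ 0 at y ∈ {6, 10}; common: ∅.
  x = 4: f ≡ 0 at y ∈ {10}; g ≡ 0 at y ∈ {10}; common: {10}.
  x = 5: f ≡ 0 at y ∈ {6}; g ≡ 0 at y ∈ ∅; common: ∅.
  x = 6: f ≡ 0 at y ∈ {2}; g ≡ 0 at y ∈ ∅; common: ∅.
  x = 7: f ≡ 0 at y ∈ {9}; g ≡ 0 at y ∈ ∅; common: ∅.
  x = 8: f ≡ 0 at y ∈ {5}; g ≡ 0 at y ∈ {7}; common: ∅.
  x = 9: f ≡ 0 at y ∈ {1}; g ≡ 0 at y ∈ {0, 7}; common: ∅.
  x = 10: f ≡ 0 at y ∈ {8}; g ≡ 0 at y ∈ {5, 6}; common: ∅.
Collecting: common zeros = {(4, 10)}, so the count is 1.
Comparison with the Bézout bound: 1 ≤ 2 = deg(f)·deg(g), as expected for curves with no common component (the affine F_11-count falls short of the bound because intersections may lie at infinity, over extension fields, or carry multiplicity).


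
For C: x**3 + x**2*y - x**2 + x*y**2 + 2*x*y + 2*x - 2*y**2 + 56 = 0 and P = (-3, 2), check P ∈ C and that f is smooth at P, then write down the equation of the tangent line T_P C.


Tangent line at P: 31*x - 17*y + 127 = 0.

Step 1: f(-3, 2) = 0, so P lies on C.
Step 2: partial derivatives
  f_x(x, y) = 3*x**2 + 2*x*y - 2*x + y**2 + 2*y + 2, f_y(x, y) = x**2 + 2*x*y + 2*x - 4*y.
  f_x(P) = 31, f_y(P) = -17 (gradient nonzero, so P is smooth).
Step 3: tangent line at P: 31·(x − -3) + -17·(y − 2) = 0.
Expanding: 31*x - 17*y + 127 = 0.


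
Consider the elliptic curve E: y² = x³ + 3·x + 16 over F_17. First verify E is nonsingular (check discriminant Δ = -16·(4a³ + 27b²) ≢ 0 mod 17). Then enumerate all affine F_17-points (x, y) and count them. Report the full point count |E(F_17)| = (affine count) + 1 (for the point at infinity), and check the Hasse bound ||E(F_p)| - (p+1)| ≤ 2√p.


Affine points = {(0, 4), (0, 13), (2, 8), (2, 9), (3, 1), (3, 16), (8, 5), (8, 12), (10, 3), (10, 14), (13, 5), (13, 12), (15, 6), (15, 11)}; affine count = 14; |E(F_17)| = 15.

Discriminant check: Δ ∝ 4a³ + 27b² = 4·3³ + 27·16² = 4·27 + 27·256 ≡ 16 (mod 17). Nonzero ⇒ E is nonsingular.
For each x ∈ F_17, compute rhs = x³ + 3·x + 16 mod 17, then count y ∈ F_17 with y² ≡ rhs.
  x = 0: rhs = 16, matching y values: 4, 13 (2 points).
  x = 1: rhs = 3, matching y values: none (0 points).
  x = 2: rhs = 13, matching y values: 8, 9 (2 points).
  x = 3: rhs = 1, matching y values: 1, 16 (2 points).
  x = 4: rhs = 7, matching y values: none (0 points).
  x = 5: rhs = 3, matching y values: none (0 points).
  x = 6: rhs = 12, matching y values: none (0 points).
  x = 7: rhs = 6, matching y values: none (0 points).
  x = 8: rhs = 8, matching y values: 5, 12 (2 points).
  x = 9: rhs = 7, matching y values: none (0 points).
  x = 10: rhs = 9, matching y values: 3, 14 (2 points).
  x = 11: rhs = 3, matching y values: none (0 points).
  x = 12: rhs = 12, matching y values: none (0 points).
  x = 13: rhs = 8, matching y values: 5, 12 (2 points).
  x = 14: rhs = 14, matching y values: none (0 points).
  x = 15: rhs = 2, matching y values: 6, 11 (2 points).
  x = 16: rhs = 12, matching y values: none (0 points).
Total affine count: 14.
Full point count |E(F_17)| = 14 + 1 = 15.
Hasse bound: |15 − (17+1)| = |-3| = 3 ≤ 2√17 ≈ 8.2462 ✓.


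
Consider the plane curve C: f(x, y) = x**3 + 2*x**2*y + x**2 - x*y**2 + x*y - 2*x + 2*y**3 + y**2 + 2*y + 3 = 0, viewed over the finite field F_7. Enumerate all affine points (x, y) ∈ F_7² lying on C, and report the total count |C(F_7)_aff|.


Affine F_7-points: {(0, 6), (3, 1), (4, 1), (6, 2)}; count = 4.

For each of the 49 pairs (x, y) ∈ F_7², evaluate f(x, y) mod 7. Record the zeros.
  x = 0: [0↦3, 1↦1, 2↦6, 3↦2, 4↦1, 5↦1, 6↦0]  zeros at y ∈ {6}
  x = 1: [0↦3, 1↦3, 2↦1, 3↦2, 4↦4, 5↦5, 6↦3]  zeros at y ∈ ∅
  x = 2: [0↦4, 1↦3, 2↦5, 3↦1, 4↦3, 5↦2, 6↦3]  zeros at y ∈ ∅
  x = 3: [0↦5, 1↦0, 2↦3, 3↦5, 4↦4, 5↦5, 6↦6]  zeros at y ∈ {1}
  x = 4: [0↦5, 1↦0, 2↦1, 3↦6, 4↦6, 5↦6, 6↦4]  zeros at y ∈ {1}
  x = 5: [0↦3, 1↦2, 2↦5, 3↦3, 4↦1, 5↦4, 6↦3]  zeros at y ∈ ∅
  x = 6: [0↦5, 1↦5, 2↦0, 3↦2, 4↦2, 5↦5, 6↦2]  zeros at y ∈ {2}
Collecting zeros: affine points = {(0, 6), (3, 1), (4, 1), (6, 2)}.
Total count |C(F_7)_aff| = 4.


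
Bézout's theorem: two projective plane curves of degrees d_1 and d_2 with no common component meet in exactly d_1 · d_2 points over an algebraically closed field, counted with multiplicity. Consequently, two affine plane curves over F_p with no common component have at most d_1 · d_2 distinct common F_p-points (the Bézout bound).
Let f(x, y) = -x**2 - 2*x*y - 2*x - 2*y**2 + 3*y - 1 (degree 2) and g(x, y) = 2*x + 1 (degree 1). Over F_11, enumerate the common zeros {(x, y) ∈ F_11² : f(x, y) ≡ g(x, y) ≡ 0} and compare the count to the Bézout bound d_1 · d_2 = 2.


Common zeros: {(5, 5), (5, 8)}; count = 2; Bézout bound = 2.

deg(f) = 2, deg(g) = 1, so Bézout bound = 2.
Scan x ∈ F_11. For each x, list the y ∈ F_11 with f(x, y) ≡ 0 and those with g(x, y) ≡ 0 (mod 11); the common zeros in that column are the intersection.
  x = 0: f ≡ 0 at y ∈ {1, 6}; g ≡ 0 at y ∈ ∅; common: ∅.
  x = 1: f ≡ 0 at y ∈ ∅; g ≡ 0 at y ∈ ∅; common: ∅.
  x = 2: f ≡ 0 at y ∈ ∅; g ≡ 0 at y ∈ ∅; common: ∅.
  x = 3: f ≡ 0 at y ∈ ∅; g ≡ 0 at y ∈ ∅; common: ∅.
  x = 4: f ≡ 0 at y ∈ {4, 10}; g ≡ 0 at y ∈ ∅; common: ∅.
  x = 5: f ≡ 0 at y ∈ {5, 8}; g ≡ 0 at y ∈ {0, 1, 2, 3, 4, 5, 6, 7, 8, 9, 10}; common: {5, 8}.
  x = 6: f ≡ 0 at y ∈ ∅; g ≡ 0 at y ∈ ∅; common: ∅.
  x = 7: f ≡ 0 at y ∈ {1, 10}; g ≡ 0 at y ∈ ∅; common: ∅.
  x = 8: f ≡ 0 at y ∈ {4, 6}; g ≡ 0 at y ∈ ∅; common: ∅.
  x = 9: f ≡ 0 at y ∈ ∅; g ≡ 0 at y ∈ ∅; common: ∅.
  x = 10: f ≡ 0 at y ∈ {0, 8}; g ≡ 0 at y ∈ ∅; common: ∅.
Collecting: common zeros = {(5, 5), (5, 8)}, so the count is 2.
Comparison with the Bézout bound: 2 ≤ 2 = deg(f)·deg(g), as expected for curves with no common component (the bound is attained).
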